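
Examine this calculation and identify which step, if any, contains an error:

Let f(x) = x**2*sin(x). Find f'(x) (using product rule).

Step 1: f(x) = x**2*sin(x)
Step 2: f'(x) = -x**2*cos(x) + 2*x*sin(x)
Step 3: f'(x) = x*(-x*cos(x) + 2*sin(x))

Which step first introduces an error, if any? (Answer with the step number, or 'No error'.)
Step 2

Step 2 is incorrect due to a sign flip.
The step shows: -x**2*cos(x) + 2*x*sin(x)
The correct value should be: x**2*cos(x) + 2*x*sin(x)

Explanation: The sign of one term was flipped: the term x**2*cos(x) was incorrectly written as -x**2*cos(x)
The later steps are derived from this incorrect expression, so the error originates in Step 2.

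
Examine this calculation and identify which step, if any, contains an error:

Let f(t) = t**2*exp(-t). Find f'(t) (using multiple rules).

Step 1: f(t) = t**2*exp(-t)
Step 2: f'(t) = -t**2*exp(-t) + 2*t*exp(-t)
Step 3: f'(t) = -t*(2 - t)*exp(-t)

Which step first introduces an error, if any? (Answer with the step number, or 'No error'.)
Step 3

Step 3 is incorrect due to a sign flip.
The step shows: -t*(2 - t)*exp(-t)
The correct value should be: t*(2 - t)*exp(-t)

Explanation: The sign of the whole expression was flipped: the term t*(2 - t)*exp(-t) was incorrectly written as -t*(2 - t)*exp(-t)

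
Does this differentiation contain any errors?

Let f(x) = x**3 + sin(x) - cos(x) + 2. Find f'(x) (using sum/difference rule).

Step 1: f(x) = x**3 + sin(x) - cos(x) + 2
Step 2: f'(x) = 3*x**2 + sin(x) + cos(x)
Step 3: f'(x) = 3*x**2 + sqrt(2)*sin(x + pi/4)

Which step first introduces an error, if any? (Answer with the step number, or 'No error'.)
No error

All steps in this derivation are correct.
The final answer f'(x) = 3*x**2 + sqrt(2)*sin(x + pi/4) is valid.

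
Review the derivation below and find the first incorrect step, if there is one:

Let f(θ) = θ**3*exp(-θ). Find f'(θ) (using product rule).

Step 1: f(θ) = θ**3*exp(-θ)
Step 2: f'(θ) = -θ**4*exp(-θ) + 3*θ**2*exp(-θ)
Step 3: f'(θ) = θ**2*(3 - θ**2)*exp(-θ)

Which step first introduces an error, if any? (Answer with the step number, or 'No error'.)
Step 2

Step 2 is incorrect due to a wrong exponent.
The step shows: -θ**4*exp(-θ) + 3*θ**2*exp(-θ)
The correct value should be: -θ**3*exp(-θ) + 3*θ**2*exp(-θ)

Explanation: The exponent 3 on θ was incorrectly written as 4: the term -θ**3*exp(-θ) was incorrectly written as -θ**4*exp(-θ)
The later steps are derived from this incorrect expression, so the error originates in Step 2.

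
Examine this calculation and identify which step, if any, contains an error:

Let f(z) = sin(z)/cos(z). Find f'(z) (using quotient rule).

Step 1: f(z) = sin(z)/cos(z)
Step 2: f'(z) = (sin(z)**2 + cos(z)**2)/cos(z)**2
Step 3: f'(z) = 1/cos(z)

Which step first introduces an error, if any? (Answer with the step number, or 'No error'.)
Step 3

Step 3 is incorrect due to a wrong exponent.
The step shows: 1/cos(z)
The correct value should be: cos(z)**(-2)

Explanation: The exponent -2 on cos(z) was incorrectly written as -1: the term cos(z)**(-2) was incorrectly written as 1/cos(z)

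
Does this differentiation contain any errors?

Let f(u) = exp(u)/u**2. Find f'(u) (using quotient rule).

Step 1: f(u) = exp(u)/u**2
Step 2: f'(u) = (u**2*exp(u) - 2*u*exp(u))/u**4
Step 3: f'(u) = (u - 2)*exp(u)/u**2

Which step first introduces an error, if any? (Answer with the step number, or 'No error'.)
Step 3

Step 3 is incorrect due to a wrong exponent.
The step shows: (u - 2)*exp(u)/u**2
The correct value should be: (u - 2)*exp(u)/u**3

Explanation: The exponent -3 on u was incorrectly written as -2: the term (u - 2)*exp(u)/u**3 was incorrectly written as (u - 2)*exp(u)/u**2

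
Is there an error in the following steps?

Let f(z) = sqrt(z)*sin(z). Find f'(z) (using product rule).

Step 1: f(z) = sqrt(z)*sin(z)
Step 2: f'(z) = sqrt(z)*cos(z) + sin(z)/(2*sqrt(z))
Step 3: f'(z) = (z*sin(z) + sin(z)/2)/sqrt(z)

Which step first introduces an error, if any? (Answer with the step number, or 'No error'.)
Step 3

Step 3 is incorrect due to a wrong trig function.
The step shows: (z*sin(z) + sin(z)/2)/sqrt(z)
The correct value should be: (z*cos(z) + sin(z)/2)/sqrt(z)

Explanation: cos(z) was incorrectly written as sin(z): the term (z*cos(z) + sin(z)/2)/sqrt(z) was incorrectly written as (z*sin(z) + sin(z)/2)/sqrt(z)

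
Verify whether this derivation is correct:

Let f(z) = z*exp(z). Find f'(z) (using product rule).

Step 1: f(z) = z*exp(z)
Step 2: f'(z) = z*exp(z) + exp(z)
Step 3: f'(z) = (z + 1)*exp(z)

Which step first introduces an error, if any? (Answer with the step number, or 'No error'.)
No error

All steps in this derivation are correct.
The final answer f'(z) = (z + 1)*exp(z) is valid.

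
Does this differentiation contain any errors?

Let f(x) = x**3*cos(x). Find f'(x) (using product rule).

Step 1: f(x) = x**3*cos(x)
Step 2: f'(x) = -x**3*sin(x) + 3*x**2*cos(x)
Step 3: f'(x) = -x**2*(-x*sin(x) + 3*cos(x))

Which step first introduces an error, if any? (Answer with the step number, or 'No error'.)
Step 3

Step 3 is incorrect due to a sign flip.
The step shows: -x**2*(-x*sin(x) + 3*cos(x))
The correct value should be: x**2*(-x*sin(x) + 3*cos(x))

Explanation: The sign of the whole expression was flipped: the term x**2*(-x*sin(x) + 3*cos(x)) was incorrectly written as -x**2*(-x*sin(x) + 3*cos(x))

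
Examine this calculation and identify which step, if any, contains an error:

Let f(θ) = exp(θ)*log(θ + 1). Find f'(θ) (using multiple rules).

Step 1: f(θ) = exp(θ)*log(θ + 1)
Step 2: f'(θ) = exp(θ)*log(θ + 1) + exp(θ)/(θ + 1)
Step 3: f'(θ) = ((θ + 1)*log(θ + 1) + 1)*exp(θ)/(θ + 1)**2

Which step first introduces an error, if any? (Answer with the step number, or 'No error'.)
Step 3

Step 3 is incorrect due to a wrong exponent.
The step shows: ((θ + 1)*log(θ + 1) + 1)*exp(θ)/(θ + 1)**2
The correct value should be: ((θ + 1)*log(θ + 1) + 1)*exp(θ)/(θ + 1)

Explanation: The exponent -1 on θ + 1 was incorrectly written as -2: the term ((θ + 1)*log(θ + 1) + 1)*exp(θ)/(θ + 1) was incorrectly written as ((θ + 1)*log(θ + 1) + 1)*exp(θ)/(θ + 1)**2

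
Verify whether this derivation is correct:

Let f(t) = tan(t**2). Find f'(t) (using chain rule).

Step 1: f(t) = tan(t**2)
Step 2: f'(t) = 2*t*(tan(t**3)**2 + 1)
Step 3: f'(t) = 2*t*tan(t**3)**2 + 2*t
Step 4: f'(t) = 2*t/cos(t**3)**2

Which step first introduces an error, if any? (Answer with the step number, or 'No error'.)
Step 2

Step 2 is incorrect due to a wrong exponent.
The step shows: 2*t*(tan(t**3)**2 + 1)
The correct value should be: 2*t*(tan(t**2)**2 + 1)

Explanation: The exponent 2 on t was incorrectly written as 3: the term 2*t*(tan(t**2)**2 + 1) was incorrectly written as 2*t*(tan(t**3)**2 + 1)
The later steps are derived from this incorrect expression, so the error originates in Step 2.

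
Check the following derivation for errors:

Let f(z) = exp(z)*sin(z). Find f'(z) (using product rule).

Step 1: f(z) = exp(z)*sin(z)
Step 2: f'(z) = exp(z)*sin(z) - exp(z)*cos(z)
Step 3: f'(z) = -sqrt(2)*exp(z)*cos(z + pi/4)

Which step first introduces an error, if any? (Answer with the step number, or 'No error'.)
Step 2

Step 2 is incorrect due to a sign flip.
The step shows: exp(z)*sin(z) - exp(z)*cos(z)
The correct value should be: exp(z)*sin(z) + exp(z)*cos(z)

Explanation: The sign of one term was flipped: the term exp(z)*cos(z) was incorrectly written as -exp(z)*cos(z)
The later steps are derived from this incorrect expression, so the error originates in Step 2.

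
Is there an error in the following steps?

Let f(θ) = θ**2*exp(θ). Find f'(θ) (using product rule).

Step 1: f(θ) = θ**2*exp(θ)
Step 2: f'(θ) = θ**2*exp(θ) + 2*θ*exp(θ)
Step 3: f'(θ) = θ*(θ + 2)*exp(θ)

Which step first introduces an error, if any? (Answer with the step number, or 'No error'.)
No error

All steps in this derivation are correct.
The final answer f'(θ) = θ*(θ + 2)*exp(θ) is valid.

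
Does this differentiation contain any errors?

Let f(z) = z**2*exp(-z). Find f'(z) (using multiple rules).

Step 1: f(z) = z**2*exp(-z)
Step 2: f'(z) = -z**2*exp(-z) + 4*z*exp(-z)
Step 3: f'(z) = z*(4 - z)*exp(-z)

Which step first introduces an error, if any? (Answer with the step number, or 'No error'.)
Step 2

Step 2 is incorrect due to a wrong coefficient.
The step shows: -z**2*exp(-z) + 4*z*exp(-z)
The correct value should be: -z**2*exp(-z) + 2*z*exp(-z)

Explanation: The coefficient 2 was incorrectly written as 4: the term 2*z*exp(-z) was incorrectly written as 4*z*exp(-z)
The later steps are derived from this incorrect expression, so the error originates in Step 2.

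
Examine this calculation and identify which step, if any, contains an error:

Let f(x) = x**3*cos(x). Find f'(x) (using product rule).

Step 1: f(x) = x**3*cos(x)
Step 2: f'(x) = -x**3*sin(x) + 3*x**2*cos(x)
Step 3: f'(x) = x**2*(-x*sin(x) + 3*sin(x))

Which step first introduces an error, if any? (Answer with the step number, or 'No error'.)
Step 3

Step 3 is incorrect due to a wrong trig function.
The step shows: x**2*(-x*sin(x) + 3*sin(x))
The correct value should be: x**2*(-x*sin(x) + 3*cos(x))

Explanation: cos(x) was incorrectly written as sin(x): the term x**2*(-x*sin(x) + 3*cos(x)) was incorrectly written as x**2*(-x*sin(x) + 3*sin(x))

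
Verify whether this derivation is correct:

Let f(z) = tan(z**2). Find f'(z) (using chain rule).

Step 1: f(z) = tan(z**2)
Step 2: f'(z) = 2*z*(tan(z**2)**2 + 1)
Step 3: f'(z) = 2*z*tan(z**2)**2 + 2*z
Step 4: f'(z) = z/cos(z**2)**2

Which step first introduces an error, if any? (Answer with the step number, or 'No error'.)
Step 4

Step 4 is incorrect due to a wrong coefficient.
The step shows: z/cos(z**2)**2
The correct value should be: 2*z/cos(z**2)**2

Explanation: The coefficient 2 was incorrectly written as 1: the term 2*z/cos(z**2)**2 was incorrectly written as z/cos(z**2)**2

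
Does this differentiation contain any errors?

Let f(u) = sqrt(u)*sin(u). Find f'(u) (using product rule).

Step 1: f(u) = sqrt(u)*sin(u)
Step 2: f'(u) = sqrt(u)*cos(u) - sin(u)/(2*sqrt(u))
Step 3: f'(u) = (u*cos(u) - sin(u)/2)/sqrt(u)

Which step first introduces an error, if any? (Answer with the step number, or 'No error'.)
Step 2

Step 2 is incorrect due to a sign flip.
The step shows: sqrt(u)*cos(u) - sin(u)/(2*sqrt(u))
The correct value should be: sqrt(u)*cos(u) + sin(u)/(2*sqrt(u))

Explanation: The sign of one term was flipped: the term sin(u)/(2*sqrt(u)) was incorrectly written as -sin(u)/(2*sqrt(u))
The later steps are derived from this incorrect expression, so the error originates in Step 2.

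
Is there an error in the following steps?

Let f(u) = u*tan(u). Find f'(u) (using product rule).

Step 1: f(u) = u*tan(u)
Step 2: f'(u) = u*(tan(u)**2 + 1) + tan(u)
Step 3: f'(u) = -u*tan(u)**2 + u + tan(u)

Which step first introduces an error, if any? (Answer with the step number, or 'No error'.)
Step 3

Step 3 is incorrect due to a sign flip.
The step shows: -u*tan(u)**2 + u + tan(u)
The correct value should be: u*tan(u)**2 + u + tan(u)

Explanation: The sign of one term was flipped: the term u*tan(u)**2 was incorrectly written as -u*tan(u)**2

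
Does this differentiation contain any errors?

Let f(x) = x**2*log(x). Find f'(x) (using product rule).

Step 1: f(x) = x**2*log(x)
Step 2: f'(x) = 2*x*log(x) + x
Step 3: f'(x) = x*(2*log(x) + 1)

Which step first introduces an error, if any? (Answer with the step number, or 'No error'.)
No error

All steps in this derivation are correct.
The final answer f'(x) = x*(2*log(x) + 1) is valid.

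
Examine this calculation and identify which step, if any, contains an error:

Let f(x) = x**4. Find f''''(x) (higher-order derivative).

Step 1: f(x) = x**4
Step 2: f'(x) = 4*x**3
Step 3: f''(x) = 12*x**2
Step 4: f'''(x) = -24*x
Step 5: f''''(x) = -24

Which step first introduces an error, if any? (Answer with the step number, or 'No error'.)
Step 4

Step 4 is incorrect due to a sign flip.
The step shows: -24*x
The correct value should be: 24*x

Explanation: The sign of the whole expression was flipped: the term 24*x was incorrectly written as -24*x
The later steps are derived from this incorrect expression, so the error originates in Step 4.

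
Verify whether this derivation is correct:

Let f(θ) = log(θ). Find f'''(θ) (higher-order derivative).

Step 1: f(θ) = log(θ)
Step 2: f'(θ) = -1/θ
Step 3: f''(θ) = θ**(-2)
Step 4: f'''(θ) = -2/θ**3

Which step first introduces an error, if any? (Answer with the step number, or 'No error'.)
Step 2

Step 2 is incorrect due to a sign flip.
The step shows: -1/θ
The correct value should be: 1/θ

Explanation: The sign of the whole expression was flipped: the term 1/θ was incorrectly written as -1/θ
The later steps are derived from this incorrect expression, so the error originates in Step 2.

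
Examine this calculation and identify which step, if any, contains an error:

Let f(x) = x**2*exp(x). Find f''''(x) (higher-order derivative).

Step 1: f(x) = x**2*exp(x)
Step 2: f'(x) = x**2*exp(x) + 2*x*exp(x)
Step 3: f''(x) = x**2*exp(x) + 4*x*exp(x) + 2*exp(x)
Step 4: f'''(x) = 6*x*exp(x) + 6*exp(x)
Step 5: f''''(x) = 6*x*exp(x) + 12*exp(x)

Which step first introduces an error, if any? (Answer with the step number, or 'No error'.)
Step 4

Step 4 is incorrect due to a dropped term.
The step shows: 6*x*exp(x) + 6*exp(x)
The correct value should be: x**2*exp(x) + 6*x*exp(x) + 6*exp(x)

Explanation: A term was dropped: the term x**2*exp(x) was incorrectly omitted
The later steps are derived from this incorrect expression, so the error originates in Step 4.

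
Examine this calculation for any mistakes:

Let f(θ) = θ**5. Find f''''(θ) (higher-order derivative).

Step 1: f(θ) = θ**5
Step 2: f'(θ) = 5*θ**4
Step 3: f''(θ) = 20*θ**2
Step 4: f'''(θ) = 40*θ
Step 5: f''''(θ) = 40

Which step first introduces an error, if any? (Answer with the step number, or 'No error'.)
Step 3

Step 3 is incorrect due to a wrong exponent.
The step shows: 20*θ**2
The correct value should be: 20*θ**3

Explanation: The exponent 3 on θ was incorrectly written as 2: the term 20*θ**3 was incorrectly written as 20*θ**2
The later steps are derived from this incorrect expression, so the error originates in Step 3.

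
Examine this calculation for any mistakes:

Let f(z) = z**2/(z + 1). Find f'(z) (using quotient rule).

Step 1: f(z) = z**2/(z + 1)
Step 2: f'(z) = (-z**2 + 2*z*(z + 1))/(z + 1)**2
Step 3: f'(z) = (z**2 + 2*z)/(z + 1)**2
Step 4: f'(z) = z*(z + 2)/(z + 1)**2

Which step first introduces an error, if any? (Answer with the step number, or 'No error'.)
No error

All steps in this derivation are correct.
The final answer f'(z) = z*(z + 2)/(z + 1)**2 is valid.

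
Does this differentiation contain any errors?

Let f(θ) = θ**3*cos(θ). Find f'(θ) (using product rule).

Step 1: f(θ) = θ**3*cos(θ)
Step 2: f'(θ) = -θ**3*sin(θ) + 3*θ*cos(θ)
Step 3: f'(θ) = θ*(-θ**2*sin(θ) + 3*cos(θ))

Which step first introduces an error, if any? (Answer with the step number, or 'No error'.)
Step 2

Step 2 is incorrect due to a wrong exponent.
The step shows: -θ**3*sin(θ) + 3*θ*cos(θ)
The correct value should be: -θ**3*sin(θ) + 3*θ**2*cos(θ)

Explanation: The exponent 2 on θ was incorrectly written as 1: the term 3*θ**2*cos(θ) was incorrectly written as 3*θ*cos(θ)
The later steps are derived from this incorrect expression, so the error originates in Step 2.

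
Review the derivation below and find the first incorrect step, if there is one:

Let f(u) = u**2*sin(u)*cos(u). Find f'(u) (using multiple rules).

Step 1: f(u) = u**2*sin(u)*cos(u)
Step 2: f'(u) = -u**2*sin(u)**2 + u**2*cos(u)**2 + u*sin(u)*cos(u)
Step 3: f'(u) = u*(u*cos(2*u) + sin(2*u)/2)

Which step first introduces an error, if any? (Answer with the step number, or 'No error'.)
Step 2

Step 2 is incorrect due to a wrong coefficient.
The step shows: -u**2*sin(u)**2 + u**2*cos(u)**2 + u*sin(u)*cos(u)
The correct value should be: -u**2*sin(u)**2 + u**2*cos(u)**2 + 2*u*sin(u)*cos(u)

Explanation: The coefficient 2 was incorrectly written as 1: the term 2*u*sin(u)*cos(u) was incorrectly written as u*sin(u)*cos(u)
The later steps are derived from this incorrect expression, so the error originates in Step 2.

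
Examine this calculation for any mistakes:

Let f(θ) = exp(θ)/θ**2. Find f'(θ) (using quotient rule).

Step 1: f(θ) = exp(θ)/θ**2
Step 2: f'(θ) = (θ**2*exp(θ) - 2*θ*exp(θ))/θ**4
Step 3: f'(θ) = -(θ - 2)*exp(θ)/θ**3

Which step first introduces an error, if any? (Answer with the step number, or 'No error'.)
Step 3

Step 3 is incorrect due to a sign flip.
The step shows: -(θ - 2)*exp(θ)/θ**3
The correct value should be: (θ - 2)*exp(θ)/θ**3

Explanation: The sign of the whole expression was flipped: the term (θ - 2)*exp(θ)/θ**3 was incorrectly written as -(θ - 2)*exp(θ)/θ**3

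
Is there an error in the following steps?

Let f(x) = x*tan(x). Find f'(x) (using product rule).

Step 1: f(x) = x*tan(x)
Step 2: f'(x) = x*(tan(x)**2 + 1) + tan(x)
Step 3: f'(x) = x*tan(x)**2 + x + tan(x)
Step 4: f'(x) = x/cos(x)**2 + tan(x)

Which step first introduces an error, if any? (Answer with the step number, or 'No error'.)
No error

All steps in this derivation are correct.
The final answer f'(x) = x/cos(x)**2 + tan(x) is valid.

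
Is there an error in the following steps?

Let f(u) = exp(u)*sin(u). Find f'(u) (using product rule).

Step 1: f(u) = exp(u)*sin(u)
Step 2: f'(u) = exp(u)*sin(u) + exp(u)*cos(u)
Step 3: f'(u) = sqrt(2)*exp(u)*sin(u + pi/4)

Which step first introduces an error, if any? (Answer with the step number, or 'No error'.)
No error

All steps in this derivation are correct.
The final answer f'(u) = sqrt(2)*exp(u)*sin(u + pi/4) is valid.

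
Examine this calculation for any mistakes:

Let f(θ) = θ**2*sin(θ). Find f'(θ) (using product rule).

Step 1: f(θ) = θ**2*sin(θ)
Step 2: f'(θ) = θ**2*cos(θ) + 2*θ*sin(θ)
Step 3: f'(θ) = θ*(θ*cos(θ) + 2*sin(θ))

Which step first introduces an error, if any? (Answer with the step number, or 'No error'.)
No error

All steps in this derivation are correct.
The final answer f'(θ) = θ*(θ*cos(θ) + 2*sin(θ)) is valid.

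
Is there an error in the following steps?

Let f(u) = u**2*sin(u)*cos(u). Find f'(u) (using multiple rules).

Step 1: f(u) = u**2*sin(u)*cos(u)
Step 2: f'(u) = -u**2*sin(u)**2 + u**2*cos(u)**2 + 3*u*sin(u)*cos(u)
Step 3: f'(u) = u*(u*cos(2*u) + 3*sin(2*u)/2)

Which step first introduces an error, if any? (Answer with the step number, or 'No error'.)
Step 2

Step 2 is incorrect due to a wrong coefficient.
The step shows: -u**2*sin(u)**2 + u**2*cos(u)**2 + 3*u*sin(u)*cos(u)
The correct value should be: -u**2*sin(u)**2 + u**2*cos(u)**2 + 2*u*sin(u)*cos(u)

Explanation: The coefficient 2 was incorrectly written as 3: the term 2*u*sin(u)*cos(u) was incorrectly written as 3*u*sin(u)*cos(u)
The later steps are derived from this incorrect expression, so the error originates in Step 2.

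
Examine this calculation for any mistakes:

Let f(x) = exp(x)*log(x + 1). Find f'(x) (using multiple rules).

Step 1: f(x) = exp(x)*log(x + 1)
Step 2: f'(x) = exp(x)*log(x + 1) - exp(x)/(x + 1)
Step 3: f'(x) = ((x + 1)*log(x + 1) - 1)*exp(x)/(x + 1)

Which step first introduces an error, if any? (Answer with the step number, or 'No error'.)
Step 2

Step 2 is incorrect due to a sign flip.
The step shows: exp(x)*log(x + 1) - exp(x)/(x + 1)
The correct value should be: exp(x)*log(x + 1) + exp(x)/(x + 1)

Explanation: The sign of one term was flipped: the term exp(x)/(x + 1) was incorrectly written as -exp(x)/(x + 1)
The later steps are derived from this incorrect expression, so the error originates in Step 2.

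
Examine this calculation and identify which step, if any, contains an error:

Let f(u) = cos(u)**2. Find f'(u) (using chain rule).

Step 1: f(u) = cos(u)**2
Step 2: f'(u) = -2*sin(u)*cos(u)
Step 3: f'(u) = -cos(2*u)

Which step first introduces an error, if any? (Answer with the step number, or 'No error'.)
Step 3

Step 3 is incorrect due to a wrong trig function.
The step shows: -cos(2*u)
The correct value should be: -sin(2*u)

Explanation: sin(2*u) was incorrectly written as cos(2*u): the term -sin(2*u) was incorrectly written as -cos(2*u)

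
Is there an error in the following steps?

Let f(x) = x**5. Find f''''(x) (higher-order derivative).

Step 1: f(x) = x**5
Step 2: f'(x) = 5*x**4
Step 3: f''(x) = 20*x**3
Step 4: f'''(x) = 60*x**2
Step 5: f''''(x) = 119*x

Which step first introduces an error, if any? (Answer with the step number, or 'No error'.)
Step 5

Step 5 is incorrect due to a wrong coefficient.
The step shows: 119*x
The correct value should be: 120*x

Explanation: The coefficient 120 was incorrectly written as 119: the term 120*x was incorrectly written as 119*x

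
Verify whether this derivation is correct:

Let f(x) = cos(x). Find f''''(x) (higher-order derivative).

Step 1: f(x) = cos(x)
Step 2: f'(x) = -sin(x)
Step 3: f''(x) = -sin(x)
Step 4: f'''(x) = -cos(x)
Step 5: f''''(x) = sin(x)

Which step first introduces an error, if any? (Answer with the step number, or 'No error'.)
Step 3

Step 3 is incorrect due to a wrong trig function.
The step shows: -sin(x)
The correct value should be: -cos(x)

Explanation: cos(x) was incorrectly written as sin(x): the term -cos(x) was incorrectly written as -sin(x)
The later steps are derived from this incorrect expression, so the error originates in Step 3.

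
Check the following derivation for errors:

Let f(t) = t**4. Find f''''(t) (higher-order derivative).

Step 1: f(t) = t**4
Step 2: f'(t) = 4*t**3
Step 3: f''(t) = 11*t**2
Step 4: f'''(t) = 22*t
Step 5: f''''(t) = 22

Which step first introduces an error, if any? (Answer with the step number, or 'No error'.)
Step 3

Step 3 is incorrect due to a wrong coefficient.
The step shows: 11*t**2
The correct value should be: 12*t**2

Explanation: The coefficient 12 was incorrectly written as 11: the term 12*t**2 was incorrectly written as 11*t**2
The later steps are derived from this incorrect expression, so the error originates in Step 3.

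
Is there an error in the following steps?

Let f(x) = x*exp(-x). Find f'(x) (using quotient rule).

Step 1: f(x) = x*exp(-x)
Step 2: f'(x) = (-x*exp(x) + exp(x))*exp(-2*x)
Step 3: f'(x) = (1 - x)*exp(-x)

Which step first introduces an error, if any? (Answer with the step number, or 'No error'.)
No error

All steps in this derivation are correct.
The final answer f'(x) = (1 - x)*exp(-x) is valid.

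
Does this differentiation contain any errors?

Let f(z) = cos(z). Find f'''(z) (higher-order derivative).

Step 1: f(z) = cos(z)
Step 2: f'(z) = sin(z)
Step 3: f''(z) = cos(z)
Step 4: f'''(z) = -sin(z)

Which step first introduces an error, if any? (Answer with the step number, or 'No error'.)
Step 2

Step 2 is incorrect due to a sign flip.
The step shows: sin(z)
The correct value should be: -sin(z)

Explanation: The sign of the whole expression was flipped: the term -sin(z) was incorrectly written as sin(z)
The later steps are derived from this incorrect expression, so the error originates in Step 2.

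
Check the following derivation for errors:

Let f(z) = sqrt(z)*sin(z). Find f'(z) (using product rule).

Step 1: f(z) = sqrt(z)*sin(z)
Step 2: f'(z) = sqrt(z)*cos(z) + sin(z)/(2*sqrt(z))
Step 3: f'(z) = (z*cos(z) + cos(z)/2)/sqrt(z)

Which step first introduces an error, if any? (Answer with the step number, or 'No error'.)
Step 3

Step 3 is incorrect due to a wrong trig function.
The step shows: (z*cos(z) + cos(z)/2)/sqrt(z)
The correct value should be: (z*cos(z) + sin(z)/2)/sqrt(z)

Explanation: sin(z) was incorrectly written as cos(z): the term (z*cos(z) + sin(z)/2)/sqrt(z) was incorrectly written as (z*cos(z) + cos(z)/2)/sqrt(z)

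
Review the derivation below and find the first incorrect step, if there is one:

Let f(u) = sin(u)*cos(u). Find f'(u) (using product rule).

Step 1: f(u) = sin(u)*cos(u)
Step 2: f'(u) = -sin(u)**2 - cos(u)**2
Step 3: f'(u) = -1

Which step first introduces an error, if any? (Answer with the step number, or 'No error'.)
Step 2

Step 2 is incorrect due to a sign flip.
The step shows: -sin(u)**2 - cos(u)**2
The correct value should be: -sin(u)**2 + cos(u)**2

Explanation: The sign of one term was flipped: the term cos(u)**2 was incorrectly written as -cos(u)**2
The later steps are derived from this incorrect expression, so the error originates in Step 2.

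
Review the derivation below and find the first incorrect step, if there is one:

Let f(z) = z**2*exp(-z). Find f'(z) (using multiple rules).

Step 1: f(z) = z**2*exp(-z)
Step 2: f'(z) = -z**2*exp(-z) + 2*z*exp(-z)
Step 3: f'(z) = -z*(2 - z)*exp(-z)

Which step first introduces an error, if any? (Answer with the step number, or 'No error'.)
Step 3

Step 3 is incorrect due to a sign flip.
The step shows: -z*(2 - z)*exp(-z)
The correct value should be: z*(2 - z)*exp(-z)

Explanation: The sign of the whole expression was flipped: the term z*(2 - z)*exp(-z) was incorrectly written as -z*(2 - z)*exp(-z)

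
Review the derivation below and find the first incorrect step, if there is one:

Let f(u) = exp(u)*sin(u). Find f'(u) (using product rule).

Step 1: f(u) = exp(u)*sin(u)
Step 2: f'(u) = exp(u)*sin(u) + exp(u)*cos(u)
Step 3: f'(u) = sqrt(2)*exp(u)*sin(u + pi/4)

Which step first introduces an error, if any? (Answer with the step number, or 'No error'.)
No error

All steps in this derivation are correct.
The final answer f'(u) = sqrt(2)*exp(u)*sin(u + pi/4) is valid.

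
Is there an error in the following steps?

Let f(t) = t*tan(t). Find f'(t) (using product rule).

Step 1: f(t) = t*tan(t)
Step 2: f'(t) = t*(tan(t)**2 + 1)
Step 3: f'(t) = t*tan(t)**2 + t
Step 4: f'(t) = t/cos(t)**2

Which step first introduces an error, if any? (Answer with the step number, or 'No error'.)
Step 2

Step 2 is incorrect due to a dropped term.
The step shows: t*(tan(t)**2 + 1)
The correct value should be: t*(tan(t)**2 + 1) + tan(t)

Explanation: A term was dropped: the term tan(t) was incorrectly omitted
The later steps are derived from this incorrect expression, so the error originates in Step 2.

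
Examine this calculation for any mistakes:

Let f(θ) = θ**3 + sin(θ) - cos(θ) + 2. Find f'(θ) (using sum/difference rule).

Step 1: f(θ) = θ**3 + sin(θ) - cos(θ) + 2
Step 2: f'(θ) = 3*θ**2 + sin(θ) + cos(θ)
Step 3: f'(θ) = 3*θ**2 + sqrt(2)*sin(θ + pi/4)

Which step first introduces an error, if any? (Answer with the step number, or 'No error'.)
No error

All steps in this derivation are correct.
The final answer f'(θ) = 3*θ**2 + sqrt(2)*sin(θ + pi/4) is valid.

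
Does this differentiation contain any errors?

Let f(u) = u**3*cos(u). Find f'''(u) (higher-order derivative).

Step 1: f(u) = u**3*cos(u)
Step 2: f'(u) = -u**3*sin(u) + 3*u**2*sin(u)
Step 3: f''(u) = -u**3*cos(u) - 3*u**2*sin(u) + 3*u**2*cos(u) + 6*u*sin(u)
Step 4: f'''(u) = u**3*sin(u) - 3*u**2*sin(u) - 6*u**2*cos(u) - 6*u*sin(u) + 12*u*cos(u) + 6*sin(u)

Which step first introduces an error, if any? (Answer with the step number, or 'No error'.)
Step 2

Step 2 is incorrect due to a wrong trig function.
The step shows: -u**3*sin(u) + 3*u**2*sin(u)
The correct value should be: -u**3*sin(u) + 3*u**2*cos(u)

Explanation: cos(u) was incorrectly written as sin(u): the term 3*u**2*cos(u) was incorrectly written as 3*u**2*sin(u)
The later steps are derived from this incorrect expression, so the error originates in Step 2.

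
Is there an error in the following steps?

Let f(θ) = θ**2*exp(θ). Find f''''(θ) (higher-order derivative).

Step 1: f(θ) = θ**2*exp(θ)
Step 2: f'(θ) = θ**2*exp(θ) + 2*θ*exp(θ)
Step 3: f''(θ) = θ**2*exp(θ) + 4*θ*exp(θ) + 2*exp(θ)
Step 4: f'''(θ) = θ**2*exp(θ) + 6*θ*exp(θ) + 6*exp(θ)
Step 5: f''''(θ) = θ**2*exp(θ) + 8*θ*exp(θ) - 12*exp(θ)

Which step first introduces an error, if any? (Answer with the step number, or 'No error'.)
Step 5

Step 5 is incorrect due to a sign flip.
The step shows: θ**2*exp(θ) + 8*θ*exp(θ) - 12*exp(θ)
The correct value should be: θ**2*exp(θ) + 8*θ*exp(θ) + 12*exp(θ)

Explanation: The sign of one term was flipped: the term 12*exp(θ) was incorrectly written as -12*exp(θ)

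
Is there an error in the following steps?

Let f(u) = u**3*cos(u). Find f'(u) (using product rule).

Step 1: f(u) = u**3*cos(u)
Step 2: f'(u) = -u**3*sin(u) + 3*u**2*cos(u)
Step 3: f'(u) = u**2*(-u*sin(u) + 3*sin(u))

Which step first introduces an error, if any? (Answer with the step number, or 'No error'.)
Step 3

Step 3 is incorrect due to a wrong trig function.
The step shows: u**2*(-u*sin(u) + 3*sin(u))
The correct value should be: u**2*(-u*sin(u) + 3*cos(u))

Explanation: cos(u) was incorrectly written as sin(u): the term u**2*(-u*sin(u) + 3*cos(u)) was incorrectly written as u**2*(-u*sin(u) + 3*sin(u))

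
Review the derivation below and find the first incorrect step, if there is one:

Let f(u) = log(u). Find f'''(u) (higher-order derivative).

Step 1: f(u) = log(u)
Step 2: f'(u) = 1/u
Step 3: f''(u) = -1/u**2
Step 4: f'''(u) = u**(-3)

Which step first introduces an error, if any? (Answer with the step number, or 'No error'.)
Step 4

Step 4 is incorrect due to a wrong coefficient.
The step shows: u**(-3)
The correct value should be: 2/u**3

Explanation: The coefficient 2 was incorrectly written as 1: the term 2/u**3 was incorrectly written as u**(-3)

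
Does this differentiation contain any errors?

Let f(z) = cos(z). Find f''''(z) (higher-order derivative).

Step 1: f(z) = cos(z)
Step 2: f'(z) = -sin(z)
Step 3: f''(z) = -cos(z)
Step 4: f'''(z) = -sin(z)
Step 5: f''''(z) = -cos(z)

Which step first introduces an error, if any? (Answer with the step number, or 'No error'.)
Step 4

Step 4 is incorrect due to a sign flip.
The step shows: -sin(z)
The correct value should be: sin(z)

Explanation: The sign of the whole expression was flipped: the term sin(z) was incorrectly written as -sin(z)
The later steps are derived from this incorrect expression, so the error originates in Step 4.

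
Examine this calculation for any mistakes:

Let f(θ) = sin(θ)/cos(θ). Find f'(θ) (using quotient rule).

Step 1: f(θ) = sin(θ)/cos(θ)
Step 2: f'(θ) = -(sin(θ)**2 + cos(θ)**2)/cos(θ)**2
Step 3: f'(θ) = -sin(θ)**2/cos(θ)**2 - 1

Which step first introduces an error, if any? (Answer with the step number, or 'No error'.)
Step 2

Step 2 is incorrect due to a sign flip.
The step shows: -(sin(θ)**2 + cos(θ)**2)/cos(θ)**2
The correct value should be: (sin(θ)**2 + cos(θ)**2)/cos(θ)**2

Explanation: The sign of the whole expression was flipped: the term (sin(θ)**2 + cos(θ)**2)/cos(θ)**2 was incorrectly written as -(sin(θ)**2 + cos(θ)**2)/cos(θ)**2
The later steps are derived from this incorrect expression, so the error originates in Step 2.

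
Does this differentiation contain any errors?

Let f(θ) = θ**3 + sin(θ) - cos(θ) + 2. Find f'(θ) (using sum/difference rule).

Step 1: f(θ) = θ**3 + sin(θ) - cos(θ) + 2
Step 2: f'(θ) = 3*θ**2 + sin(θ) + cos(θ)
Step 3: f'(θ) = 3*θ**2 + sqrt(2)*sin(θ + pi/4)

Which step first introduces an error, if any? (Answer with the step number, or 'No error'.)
No error

All steps in this derivation are correct.
The final answer f'(θ) = 3*θ**2 + sqrt(2)*sin(θ + pi/4) is valid.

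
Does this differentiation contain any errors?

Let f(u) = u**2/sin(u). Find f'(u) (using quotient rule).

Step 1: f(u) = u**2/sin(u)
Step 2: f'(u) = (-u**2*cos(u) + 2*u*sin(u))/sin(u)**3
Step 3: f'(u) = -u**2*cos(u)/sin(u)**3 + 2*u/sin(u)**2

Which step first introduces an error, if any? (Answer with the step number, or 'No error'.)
Step 2

Step 2 is incorrect due to a wrong exponent.
The step shows: (-u**2*cos(u) + 2*u*sin(u))/sin(u)**3
The correct value should be: (-u**2*cos(u) + 2*u*sin(u))/sin(u)**2

Explanation: The exponent -2 on sin(u) was incorrectly written as -3: the term (-u**2*cos(u) + 2*u*sin(u))/sin(u)**2 was incorrectly written as (-u**2*cos(u) + 2*u*sin(u))/sin(u)**3
The later steps are derived from this incorrect expression, so the error originates in Step 2.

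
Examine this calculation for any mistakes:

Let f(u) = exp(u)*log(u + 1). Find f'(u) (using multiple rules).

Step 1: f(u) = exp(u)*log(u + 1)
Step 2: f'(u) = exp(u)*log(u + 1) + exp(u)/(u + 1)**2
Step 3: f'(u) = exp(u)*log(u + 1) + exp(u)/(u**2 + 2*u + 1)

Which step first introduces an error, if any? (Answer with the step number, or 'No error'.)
Step 2

Step 2 is incorrect due to a wrong exponent.
The step shows: exp(u)*log(u + 1) + exp(u)/(u + 1)**2
The correct value should be: exp(u)*log(u + 1) + exp(u)/(u + 1)

Explanation: The exponent -1 on u + 1 was incorrectly written as -2: the term exp(u)/(u + 1) was incorrectly written as exp(u)/(u + 1)**2
The later steps are derived from this incorrect expression, so the error originates in Step 2.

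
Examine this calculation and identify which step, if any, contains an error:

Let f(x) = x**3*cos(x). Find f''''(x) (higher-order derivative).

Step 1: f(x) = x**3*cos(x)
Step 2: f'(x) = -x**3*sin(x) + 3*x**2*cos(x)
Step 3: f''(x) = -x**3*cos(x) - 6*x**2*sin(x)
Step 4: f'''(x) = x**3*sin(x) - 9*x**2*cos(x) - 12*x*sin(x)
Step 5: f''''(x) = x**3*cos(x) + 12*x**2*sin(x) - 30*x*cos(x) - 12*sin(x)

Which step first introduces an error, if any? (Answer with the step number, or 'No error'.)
Step 3

Step 3 is incorrect due to a dropped term.
The step shows: -x**3*cos(x) - 6*x**2*sin(x)
The correct value should be: -x**3*cos(x) - 6*x**2*sin(x) + 6*x*cos(x)

Explanation: A term was dropped: the term 6*x*cos(x) was incorrectly omitted
The later steps are derived from this incorrect expression, so the error originates in Step 3.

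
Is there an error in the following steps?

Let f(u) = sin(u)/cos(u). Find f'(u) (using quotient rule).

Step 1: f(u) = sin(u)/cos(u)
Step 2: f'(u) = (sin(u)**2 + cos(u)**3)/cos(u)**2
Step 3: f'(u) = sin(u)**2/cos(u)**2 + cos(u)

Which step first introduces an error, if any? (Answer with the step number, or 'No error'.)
Step 2

Step 2 is incorrect due to a wrong exponent.
The step shows: (sin(u)**2 + cos(u)**3)/cos(u)**2
The correct value should be: (sin(u)**2 + cos(u)**2)/cos(u)**2

Explanation: The exponent 2 on cos(u) was incorrectly written as 3: the term (sin(u)**2 + cos(u)**2)/cos(u)**2 was incorrectly written as (sin(u)**2 + cos(u)**3)/cos(u)**2
The later steps are derived from this incorrect expression, so the error originates in Step 2.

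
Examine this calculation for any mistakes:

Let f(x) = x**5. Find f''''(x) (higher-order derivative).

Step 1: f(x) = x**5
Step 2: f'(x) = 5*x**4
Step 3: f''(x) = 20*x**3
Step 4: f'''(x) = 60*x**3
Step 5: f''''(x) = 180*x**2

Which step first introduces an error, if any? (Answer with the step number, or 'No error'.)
Step 4

Step 4 is incorrect due to a wrong exponent.
The step shows: 60*x**3
The correct value should be: 60*x**2

Explanation: The exponent 2 on x was incorrectly written as 3: the term 60*x**2 was incorrectly written as 60*x**3
The later steps are derived from this incorrect expression, so the error originates in Step 4.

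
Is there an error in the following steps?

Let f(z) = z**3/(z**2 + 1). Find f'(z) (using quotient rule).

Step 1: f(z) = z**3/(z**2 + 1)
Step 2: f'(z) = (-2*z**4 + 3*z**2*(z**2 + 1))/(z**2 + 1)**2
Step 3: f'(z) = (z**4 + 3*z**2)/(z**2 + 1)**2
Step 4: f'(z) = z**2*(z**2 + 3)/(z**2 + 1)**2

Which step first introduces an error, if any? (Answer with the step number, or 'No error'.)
No error

All steps in this derivation are correct.
The final answer f'(z) = z**2*(z**2 + 3)/(z**2 + 1)**2 is valid.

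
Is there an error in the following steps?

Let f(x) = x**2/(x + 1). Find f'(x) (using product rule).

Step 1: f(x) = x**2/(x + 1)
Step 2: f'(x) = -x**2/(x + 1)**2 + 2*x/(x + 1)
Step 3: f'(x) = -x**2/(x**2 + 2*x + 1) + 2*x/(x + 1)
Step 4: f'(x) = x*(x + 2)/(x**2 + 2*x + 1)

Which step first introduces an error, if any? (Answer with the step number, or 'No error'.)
No error

All steps in this derivation are correct.
The final answer f'(x) = x*(x + 2)/(x**2 + 2*x + 1) is valid.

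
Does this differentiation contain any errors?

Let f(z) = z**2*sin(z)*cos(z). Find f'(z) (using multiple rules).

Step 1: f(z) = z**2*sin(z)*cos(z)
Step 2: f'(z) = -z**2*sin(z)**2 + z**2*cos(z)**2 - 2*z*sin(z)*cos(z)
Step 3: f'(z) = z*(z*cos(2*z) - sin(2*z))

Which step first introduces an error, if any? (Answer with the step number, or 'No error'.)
Step 2

Step 2 is incorrect due to a sign flip.
The step shows: -z**2*sin(z)**2 + z**2*cos(z)**2 - 2*z*sin(z)*cos(z)
The correct value should be: -z**2*sin(z)**2 + z**2*cos(z)**2 + 2*z*sin(z)*cos(z)

Explanation: The sign of one term was flipped: the term 2*z*sin(z)*cos(z) was incorrectly written as -2*z*sin(z)*cos(z)
The later steps are derived from this incorrect expression, so the error originates in Step 2.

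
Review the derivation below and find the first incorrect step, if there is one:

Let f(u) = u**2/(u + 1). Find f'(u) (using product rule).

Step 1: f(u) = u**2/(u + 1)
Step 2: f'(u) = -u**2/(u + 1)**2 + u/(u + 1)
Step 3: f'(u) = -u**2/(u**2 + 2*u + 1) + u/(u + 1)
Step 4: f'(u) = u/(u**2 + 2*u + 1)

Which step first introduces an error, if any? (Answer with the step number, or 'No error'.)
Step 2

Step 2 is incorrect due to a wrong coefficient.
The step shows: -u**2/(u + 1)**2 + u/(u + 1)
The correct value should be: -u**2/(u + 1)**2 + 2*u/(u + 1)

Explanation: The coefficient 2 was incorrectly written as 1: the term 2*u/(u + 1) was incorrectly written as u/(u + 1)
The later steps are derived from this incorrect expression, so the error originates in Step 2.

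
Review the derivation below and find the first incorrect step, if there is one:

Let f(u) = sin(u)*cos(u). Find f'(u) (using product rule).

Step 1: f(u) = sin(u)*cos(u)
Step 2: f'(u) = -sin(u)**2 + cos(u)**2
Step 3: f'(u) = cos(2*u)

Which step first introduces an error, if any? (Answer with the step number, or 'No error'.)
No error

All steps in this derivation are correct.
The final answer f'(u) = cos(2*u) is valid.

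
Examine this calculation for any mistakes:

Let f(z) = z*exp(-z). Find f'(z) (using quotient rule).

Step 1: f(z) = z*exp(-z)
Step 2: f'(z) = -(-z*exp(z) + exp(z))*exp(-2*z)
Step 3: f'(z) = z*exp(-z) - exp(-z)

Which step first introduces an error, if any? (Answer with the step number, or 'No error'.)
Step 2

Step 2 is incorrect due to a sign flip.
The step shows: -(-z*exp(z) + exp(z))*exp(-2*z)
The correct value should be: (-z*exp(z) + exp(z))*exp(-2*z)

Explanation: The sign of the whole expression was flipped: the term (-z*exp(z) + exp(z))*exp(-2*z) was incorrectly written as -(-z*exp(z) + exp(z))*exp(-2*z)
The later steps are derived from this incorrect expression, so the error originates in Step 2.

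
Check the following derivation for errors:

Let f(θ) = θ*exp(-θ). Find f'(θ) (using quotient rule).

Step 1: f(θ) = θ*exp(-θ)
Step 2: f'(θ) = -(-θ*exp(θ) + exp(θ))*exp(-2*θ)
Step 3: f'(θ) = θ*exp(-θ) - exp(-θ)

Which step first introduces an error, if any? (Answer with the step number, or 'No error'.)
Step 2

Step 2 is incorrect due to a sign flip.
The step shows: -(-θ*exp(θ) + exp(θ))*exp(-2*θ)
The correct value should be: (-θ*exp(θ) + exp(θ))*exp(-2*θ)

Explanation: The sign of the whole expression was flipped: the term (-θ*exp(θ) + exp(θ))*exp(-2*θ) was incorrectly written as -(-θ*exp(θ) + exp(θ))*exp(-2*θ)
The later steps are derived from this incorrect expression, so the error originates in Step 2.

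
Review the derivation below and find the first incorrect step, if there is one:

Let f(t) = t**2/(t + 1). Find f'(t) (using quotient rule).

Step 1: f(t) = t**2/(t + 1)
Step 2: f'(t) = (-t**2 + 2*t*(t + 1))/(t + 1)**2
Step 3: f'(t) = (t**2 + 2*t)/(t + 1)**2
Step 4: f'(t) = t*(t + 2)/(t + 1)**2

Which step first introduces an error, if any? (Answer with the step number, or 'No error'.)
No error

All steps in this derivation are correct.
The final answer f'(t) = t*(t + 2)/(t + 1)**2 is valid.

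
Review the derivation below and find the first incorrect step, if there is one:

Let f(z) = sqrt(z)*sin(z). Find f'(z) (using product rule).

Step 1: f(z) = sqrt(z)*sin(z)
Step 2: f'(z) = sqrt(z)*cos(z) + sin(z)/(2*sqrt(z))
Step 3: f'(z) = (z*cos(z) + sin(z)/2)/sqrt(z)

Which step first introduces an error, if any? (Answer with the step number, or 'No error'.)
No error

All steps in this derivation are correct.
The final answer f'(z) = (z*cos(z) + sin(z)/2)/sqrt(z) is valid.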